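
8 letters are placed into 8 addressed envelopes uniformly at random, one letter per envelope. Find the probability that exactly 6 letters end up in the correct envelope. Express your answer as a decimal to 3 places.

Choose which 6 of the 8 are fixed: C(8,6) = 28 ways.
The remaining 2 must have no fixed point: D(2) = 1.
P = 28·1/40320 = 1/1440 ≈ 0.001.

0.001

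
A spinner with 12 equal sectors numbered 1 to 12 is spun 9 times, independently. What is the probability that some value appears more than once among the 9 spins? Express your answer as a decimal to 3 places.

P(all 9 different) = 12/12 · 11/12 · ··· · 4/12 ≈ 0.015.
P(at least two equal) = 1 − 0.015 = 0.985.

0.985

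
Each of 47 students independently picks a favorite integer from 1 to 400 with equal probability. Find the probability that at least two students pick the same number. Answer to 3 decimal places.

It's easier to compute the probability that all 47 are distinct.
P(all distinct) = 400/400 · 399/400 · ··· · 354/400 ≈ 0.060.
So the probability of at least one match is 1 − 0.060 = 0.940.

0.940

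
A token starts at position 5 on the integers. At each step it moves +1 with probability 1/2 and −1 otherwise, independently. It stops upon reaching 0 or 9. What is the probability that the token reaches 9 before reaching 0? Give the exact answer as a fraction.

With a fair step, P(i) = ½P(i−1) + ½P(i+1) with P(0)=0, P(9)=1 has the linear solution P(i) = i/9.
P(5) = 5/9.

5/9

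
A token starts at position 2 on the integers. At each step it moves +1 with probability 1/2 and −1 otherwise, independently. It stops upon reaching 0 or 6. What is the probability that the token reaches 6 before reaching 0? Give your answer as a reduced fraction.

With a fair step, P(i) = ½P(i−1) + ½P(i+1) with P(0)=0, P(6)=1 has the linear solution P(i) = i/6.
P(2) = 2/6 = 1/3.

1/3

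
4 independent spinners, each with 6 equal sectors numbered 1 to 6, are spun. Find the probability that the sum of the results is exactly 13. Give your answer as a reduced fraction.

35/324

There are 6^4 = 1296 equally likely outcomes.
The number of ordered 4-tuples from {1,…,6} summing to 13 is 140.
P(sum = 13) = 140/1296 = 35/324.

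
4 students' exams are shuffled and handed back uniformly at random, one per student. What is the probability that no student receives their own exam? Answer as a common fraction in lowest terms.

This is the derangement probability: permutations of 4 with no fixed point.
D(4) = 4! · (1 − 1/1! + 1/2! − ··· + (−1)^4/4!) = 9.
P = 9/24 = 3/8.

3/8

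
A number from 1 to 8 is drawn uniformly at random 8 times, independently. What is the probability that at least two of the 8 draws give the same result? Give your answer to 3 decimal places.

0.998

P(all 8 different) = 8/8 · 7/8 · ··· · 1/8 ≈ 0.002.
P(at least two equal) = 1 − 0.002 = 0.998.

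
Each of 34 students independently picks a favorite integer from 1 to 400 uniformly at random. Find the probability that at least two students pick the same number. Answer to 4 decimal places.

0.7639

It's easier to compute the probability that all 34 are distinct.
P(all distinct) = 400/400 · 399/400 · ··· · 367/400 ≈ 0.2361.
So the probability of at least one match is 1 − 0.2361 = 0.7639.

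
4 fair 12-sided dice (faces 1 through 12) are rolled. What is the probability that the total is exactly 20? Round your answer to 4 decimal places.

0.0400

There are 12^4 = 20736 equally likely outcomes.
The number of ordered 4-tuples from {1,…,12} summing to 20 is 829.
P(sum = 20) = 829/20736 ≈ 0.0400.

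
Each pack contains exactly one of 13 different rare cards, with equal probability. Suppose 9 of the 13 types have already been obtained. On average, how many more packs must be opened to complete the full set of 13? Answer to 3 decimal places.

Starting from 9 distinct types, each trial gives a new one with probability (13−i)/13 when i types are held, so the wait for the next new type is 13/(13−i).
E = 13/4 + 13/3 + 13/2 + 13/1 = 325/12 ≈ 27.083.

27.083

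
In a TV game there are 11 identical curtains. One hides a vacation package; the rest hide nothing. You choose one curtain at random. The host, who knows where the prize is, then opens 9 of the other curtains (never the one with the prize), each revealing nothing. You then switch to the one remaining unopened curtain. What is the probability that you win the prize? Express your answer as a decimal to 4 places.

0.9091

Your original curtain holds the prize with probability 1/11, so the other 10 collectively hold it with probability 10/11.
The host can always find 9 empty curtains to open, so the reveals don't change that 10/11; it is now spread over the 1 remaining unopened curtain.
P(win by switching) = (10/11) · (1/1) = 10/11 ≈ 0.9091.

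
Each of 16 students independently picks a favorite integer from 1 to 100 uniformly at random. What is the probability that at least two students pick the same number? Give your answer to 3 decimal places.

It's easier to compute the probability that all 16 are distinct.
P(all distinct) = 100/100 · 99/100 · ··· · 85/100 ≈ 0.282.
So the probability of at least one match is 1 − 0.282 = 0.718.

0.718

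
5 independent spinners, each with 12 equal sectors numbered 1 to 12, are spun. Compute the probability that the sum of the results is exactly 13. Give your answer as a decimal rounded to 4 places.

There are 12^5 = 248832 equally likely outcomes.
The number of ordered 5-tuples from {1,…,12} summing to 13 is 495.
P(sum = 13) = 495/248832 = 55/27648 ≈ 0.0020.

0.0020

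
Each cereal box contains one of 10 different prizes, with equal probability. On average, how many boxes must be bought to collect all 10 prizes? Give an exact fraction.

7381/252

After i distinct types are collected, each trial gives a new one with probability (10−i)/10, so the expected wait for the next new type is 10/(10−i).
E = 10/10 + 10/9 + 10/8 + 10/7 + 10/6 + 10/5 + 10/4 + 10/3 + 10/2 + 10/1 = 7381/252.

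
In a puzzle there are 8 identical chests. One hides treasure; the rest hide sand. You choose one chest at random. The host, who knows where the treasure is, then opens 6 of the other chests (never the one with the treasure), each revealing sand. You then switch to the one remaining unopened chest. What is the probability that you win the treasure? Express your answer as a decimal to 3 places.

Your original chest holds the treasure with probability 1/8, so the other 7 collectively hold it with probability 7/8.
The host can always find 6 empty chests to open, so the reveals don't change that 7/8; it is now spread over the 1 remaining unopened chest.
P(win by switching) = (7/8) · (1/1) = 7/8 ≈ 0.875.

0.875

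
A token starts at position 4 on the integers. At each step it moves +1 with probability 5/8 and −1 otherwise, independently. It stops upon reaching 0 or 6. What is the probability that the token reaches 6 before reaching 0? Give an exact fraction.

Let r = q/p = (3/8)/(5/8) = 3/5. The recurrence P(i) = p·P(i+1) + q·P(i−1) with P(0)=0, P(6)=1 gives P(i) = (1 − r^i)/(1 − r^6).
P(4) = (1 − (3/5)^4) / (1 − (3/5)^6) = 850/931.

850/931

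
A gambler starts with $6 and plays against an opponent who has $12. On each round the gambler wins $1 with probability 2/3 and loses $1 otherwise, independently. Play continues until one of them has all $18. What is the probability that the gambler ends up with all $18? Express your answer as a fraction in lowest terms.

4096/4161

Let r = q/p = (1/3)/(2/3) = 1/2. The recurrence P(i) = p·P(i+1) + q·P(i−1) with P(0)=0, P(18)=1 gives P(i) = (1 − r^i)/(1 − r^18).
P(6) = (1 − (1/2)^6) / (1 − (1/2)^18) = 4096/4161.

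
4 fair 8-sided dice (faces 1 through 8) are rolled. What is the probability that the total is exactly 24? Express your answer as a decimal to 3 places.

There are 8^4 = 4096 equally likely outcomes.
The number of ordered 4-tuples from {1,…,8} summing to 24 is 161.
P(sum = 24) = 161/4096 ≈ 0.039.

0.039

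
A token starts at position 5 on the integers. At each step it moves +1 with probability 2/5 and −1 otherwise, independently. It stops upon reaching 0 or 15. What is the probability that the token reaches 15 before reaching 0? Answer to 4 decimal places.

0.0151

Let r = q/p = (3/5)/(2/5) = 3/2. The recurrence P(i) = p·P(i+1) + q·P(i−1) with P(0)=0, P(15)=1 gives P(i) = (1 − r^i)/(1 − r^15).
P(5) = (1 − (3/2)^5) / (1 − (3/2)^15) = 1024/67849 ≈ 0.0151.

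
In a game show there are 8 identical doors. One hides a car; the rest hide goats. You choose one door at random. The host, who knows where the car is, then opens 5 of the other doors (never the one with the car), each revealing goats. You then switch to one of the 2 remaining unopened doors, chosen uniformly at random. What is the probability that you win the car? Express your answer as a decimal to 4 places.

0.4375

Your original door holds the car with probability 1/8, so the other 7 collectively hold it with probability 7/8.
The host can always find 5 empty doors to open, so the reveals don't change that 7/8; it is now spread over the 2 remaining unopened doors.
P(win by switching) = (7/8) · (1/2) = 7/16 ≈ 0.4375.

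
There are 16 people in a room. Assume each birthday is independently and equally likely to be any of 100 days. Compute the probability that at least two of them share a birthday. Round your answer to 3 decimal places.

It's easier to compute the probability that all 16 are distinct.
P(all distinct) = 100/100 · 99/100 · ··· · 85/100 ≈ 0.282.
So the probability of at least one match is 1 − 0.282 = 0.718.

0.718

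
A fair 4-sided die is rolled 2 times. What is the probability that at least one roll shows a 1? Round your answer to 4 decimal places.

0.4375

P(no roll shows a 1) = (3/4)^2 ≈ 0.5625.
P(at least one) = 1 − 0.5625 = 0.4375.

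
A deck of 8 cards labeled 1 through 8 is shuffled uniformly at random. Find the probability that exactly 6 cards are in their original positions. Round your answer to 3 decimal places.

0.001

Choose which 6 of the 8 are fixed: C(8,6) = 28 ways.
The remaining 2 must have no fixed point: D(2) = 1.
P = 28·1/40320 = 1/1440 ≈ 0.001.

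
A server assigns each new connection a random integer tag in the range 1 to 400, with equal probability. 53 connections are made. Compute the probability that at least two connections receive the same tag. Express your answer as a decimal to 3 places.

It's easier to compute the probability that all 53 are distinct.
P(all distinct) = 400/400 · 399/400 · ··· · 348/400 ≈ 0.027.
So the probability of at least one match is 1 − 0.027 = 0.973.

0.973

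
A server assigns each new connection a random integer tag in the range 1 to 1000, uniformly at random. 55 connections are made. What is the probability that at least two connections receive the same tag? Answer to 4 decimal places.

It's easier to compute the probability that all 55 are distinct.
P(all distinct) = 1000/1000 · 999/1000 · ··· · 946/1000 ≈ 0.2203.
So the probability of at least one match is 1 − 0.2203 = 0.7797.

0.7797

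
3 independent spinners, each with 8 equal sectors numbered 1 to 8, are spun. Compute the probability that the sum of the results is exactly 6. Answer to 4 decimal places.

0.0195

There are 8^3 = 512 equally likely outcomes.
The number of ordered 3-tuples from {1,…,8} summing to 6 is 10.
P(sum = 6) = 10/512 = 5/256 ≈ 0.0195.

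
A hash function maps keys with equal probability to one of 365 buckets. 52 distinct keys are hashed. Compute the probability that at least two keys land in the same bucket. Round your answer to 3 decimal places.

It's easier to compute the probability that all 52 are distinct.
P(all distinct) = 365/365 · 364/365 · ··· · 314/365 ≈ 0.022.
So the probability of at least one match is 1 − 0.022 = 0.978.

0.978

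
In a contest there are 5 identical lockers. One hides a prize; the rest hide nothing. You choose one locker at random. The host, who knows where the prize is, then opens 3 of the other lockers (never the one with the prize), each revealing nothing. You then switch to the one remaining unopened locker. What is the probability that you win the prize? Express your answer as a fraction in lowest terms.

4/5

Your original locker holds the prize with probability 1/5, so the other 4 collectively hold it with probability 4/5.
The host can always find 3 empty lockers to open, so the reveals don't change that 4/5; it is now spread over the 1 remaining unopened locker.
P(win by switching) = (4/5) · (1/1) = 4/5.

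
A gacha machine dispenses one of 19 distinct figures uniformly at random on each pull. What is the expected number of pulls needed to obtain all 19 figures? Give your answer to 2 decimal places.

After i distinct types are collected, each trial gives a new one with probability (19−i)/19, so the expected wait for the next new type is 19/(19−i).
E = 19/19 + 19/18 + 19/17 + 19/16 + 19/15 + 19/14 + 19/13 + 19/12 + 19/11 + 19/10 + 19/9 + 19/8 + 19/7 + 19/6 + 19/5 + 19/4 + 19/3 + 19/2 + 19/1 = 275295799/4084080 ≈ 67.41.

67.41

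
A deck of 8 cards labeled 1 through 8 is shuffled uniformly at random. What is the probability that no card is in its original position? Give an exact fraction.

This is the derangement probability: permutations of 8 with no fixed point.
D(8) = 8! · (1 − 1/1! + 1/2! − ··· + (−1)^8/8!) = 14833.
P = 14833/40320 = 2119/5760.

2119/5760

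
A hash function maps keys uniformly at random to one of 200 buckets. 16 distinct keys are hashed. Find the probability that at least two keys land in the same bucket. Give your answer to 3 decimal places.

It's easier to compute the probability that all 16 are distinct.
P(all distinct) = 200/200 · 199/200 · ··· · 185/200 ≈ 0.540.
So the probability of at least one match is 1 − 0.540 = 0.460.

0.460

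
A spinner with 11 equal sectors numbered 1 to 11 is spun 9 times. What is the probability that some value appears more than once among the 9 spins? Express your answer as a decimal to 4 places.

P(all 9 different) = 11/11 · 10/11 · ··· · 3/11 ≈ 0.0085.
P(at least two equal) = 1 − 0.0085 = 0.9915.

0.9915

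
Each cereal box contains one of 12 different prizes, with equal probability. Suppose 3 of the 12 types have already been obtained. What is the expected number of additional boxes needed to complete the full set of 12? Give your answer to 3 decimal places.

33.948

Starting from 3 distinct types, each trial gives a new one with probability (12−i)/12 when i types are held, so the wait for the next new type is 12/(12−i).
E = 12/9 + 12/8 + 12/7 + 12/6 + 12/5 + 12/4 + 12/3 + 12/2 + 12/1 = 7129/210 ≈ 33.948.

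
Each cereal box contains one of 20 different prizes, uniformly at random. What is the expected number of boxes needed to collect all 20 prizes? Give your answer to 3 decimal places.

71.955

After i distinct types are collected, each trial gives a new one with probability (20−i)/20, so the expected wait for the next new type is 20/(20−i).
E = 20/20 + 20/19 + 20/18 + 20/17 + 20/16 + 20/15 + 20/14 + 20/13 + 20/12 + 20/11 + 20/10 + 20/9 + 20/8 + 20/7 + 20/6 + 20/5 + 20/4 + 20/3 + 20/2 + 20/1 = 279175675/3879876 ≈ 71.955.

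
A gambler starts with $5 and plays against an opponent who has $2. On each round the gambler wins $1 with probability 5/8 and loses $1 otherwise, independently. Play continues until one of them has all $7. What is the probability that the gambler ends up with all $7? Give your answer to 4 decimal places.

Let r = q/p = (3/8)/(5/8) = 3/5. The recurrence P(i) = p·P(i+1) + q·P(i−1) with P(0)=0, P(7)=1 gives P(i) = (1 − r^i)/(1 − r^7).
P(5) = (1 − (3/5)^5) / (1 − (3/5)^7) = 36025/37969 ≈ 0.9488.

0.9488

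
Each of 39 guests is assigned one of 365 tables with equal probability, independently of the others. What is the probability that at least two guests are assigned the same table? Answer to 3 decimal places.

0.878

It's easier to compute the probability that all 39 are distinct.
P(all distinct) = 365/365 · 364/365 · ··· · 327/365 ≈ 0.122.
So the probability of at least one match is 1 − 0.122 = 0.878.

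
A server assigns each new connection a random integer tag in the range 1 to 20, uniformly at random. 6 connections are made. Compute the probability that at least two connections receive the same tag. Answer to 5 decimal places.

It's easier to compute the probability that all 6 are distinct.
P(all distinct) = 20/20 · 19/20 · ··· · 15/20 ≈ 0.43605.
So the probability of at least one match is 1 − 0.43605 = 0.56395.

0.56395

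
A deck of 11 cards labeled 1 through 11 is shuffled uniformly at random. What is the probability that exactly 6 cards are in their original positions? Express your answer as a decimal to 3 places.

Choose which 6 of the 11 are fixed: C(11,6) = 462 ways.
The remaining 5 must have no fixed point: D(5) = 44.
P = 462·44/39916800 = 11/21600 ≈ 0.001.

0.001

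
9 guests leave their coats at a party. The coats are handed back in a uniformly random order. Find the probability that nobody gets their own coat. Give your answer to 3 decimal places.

This is the derangement probability: permutations of 9 with no fixed point.
D(9) = 9! · (1 − 1/1! + 1/2! − ··· + (−1)^9/9!) = 133496.
P = 133496/362880 = 16687/45360 ≈ 0.368.

0.368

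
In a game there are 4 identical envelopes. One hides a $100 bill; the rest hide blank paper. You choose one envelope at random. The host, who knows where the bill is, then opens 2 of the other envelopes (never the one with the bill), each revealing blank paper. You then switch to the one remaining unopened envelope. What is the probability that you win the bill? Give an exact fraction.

3/4

Your original envelope holds the bill with probability 1/4, so the other 3 collectively hold it with probability 3/4.
The host can always find 2 empty envelopes to open, so the reveals don't change that 3/4; it is now spread over the 1 remaining unopened envelope.
P(win by switching) = (3/4) · (1/1) = 3/4.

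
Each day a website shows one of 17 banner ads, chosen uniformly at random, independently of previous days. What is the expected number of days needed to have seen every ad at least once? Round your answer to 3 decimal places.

58.472

After i distinct types are collected, each trial gives a new one with probability (17−i)/17, so the expected wait for the next new type is 17/(17−i).
E = 17/17 + 17/16 + 17/15 + 17/14 + 17/13 + 17/12 + 17/11 + 17/10 + 17/9 + 17/8 + 17/7 + 17/6 + 17/5 + 17/4 + 17/3 + 17/2 + 17/1 = 42142223/720720 ≈ 58.472.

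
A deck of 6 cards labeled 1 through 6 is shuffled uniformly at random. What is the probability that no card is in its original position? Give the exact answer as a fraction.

53/144

This is the derangement probability: permutations of 6 with no fixed point.
D(6) = 6! · (1 − 1/1! + 1/2! − ··· + (−1)^6/6!) = 265.
P = 265/720 = 53/144.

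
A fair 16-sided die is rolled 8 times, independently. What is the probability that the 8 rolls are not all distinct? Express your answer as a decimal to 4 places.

0.8792

P(all 8 different) = 16/16 · 15/16 · ··· · 9/16 ≈ 0.1208.
P(at least two equal) = 1 − 0.1208 = 0.8792.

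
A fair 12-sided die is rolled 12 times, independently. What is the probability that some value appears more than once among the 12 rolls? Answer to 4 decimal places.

0.9999

P(all 12 different) = 12/12 · 11/12 · ··· · 1/12 ≈ 0.0001.
P(at least two equal) = 1 − 0.0001 = 0.9999.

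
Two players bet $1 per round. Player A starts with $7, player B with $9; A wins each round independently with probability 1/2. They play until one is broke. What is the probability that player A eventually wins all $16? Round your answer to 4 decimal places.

0.4375

With a fair step, P(i) = ½P(i−1) + ½P(i+1) with P(0)=0, P(16)=1 has the linear solution P(i) = i/16.
P(7) = 7/16 ≈ 0.4375.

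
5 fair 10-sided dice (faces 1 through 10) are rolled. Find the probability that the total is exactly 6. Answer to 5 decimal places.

0.00005

There are 10^5 = 100000 equally likely outcomes.
The number of ordered 5-tuples from {1,…,10} summing to 6 is 5.
P(sum = 6) = 5/100000 = 1/20000 ≈ 0.00005.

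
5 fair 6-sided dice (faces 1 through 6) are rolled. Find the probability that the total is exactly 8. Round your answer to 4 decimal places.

There are 6^5 = 7776 equally likely outcomes.
The number of ordered 5-tuples from {1,…,6} summing to 8 is 35.
P(sum = 8) = 35/7776 ≈ 0.0045.

0.0045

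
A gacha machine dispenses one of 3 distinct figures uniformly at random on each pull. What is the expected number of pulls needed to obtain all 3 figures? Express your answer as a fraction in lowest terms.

11/2

After i distinct types are collected, each trial gives a new one with probability (3−i)/3, so the expected wait for the next new type is 3/(3−i).
E = 3/3 + 3/2 + 3/1 = 11/2.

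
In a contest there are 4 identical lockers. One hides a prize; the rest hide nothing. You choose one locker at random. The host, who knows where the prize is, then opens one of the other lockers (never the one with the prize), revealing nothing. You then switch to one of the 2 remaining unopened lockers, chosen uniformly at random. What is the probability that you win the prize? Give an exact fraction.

3/8

Your original locker holds the prize with probability 1/4, so the other 3 collectively hold it with probability 3/4.
The host can always find an empty locker to open, so this doesn't change that 3/4; it is now spread over the 2 remaining unopened lockers.
P(win by switching) = (3/4) · (1/2) = 3/8.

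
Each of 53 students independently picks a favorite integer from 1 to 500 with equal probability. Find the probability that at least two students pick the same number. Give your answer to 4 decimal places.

0.9426

It's easier to compute the probability that all 53 are distinct.
P(all distinct) = 500/500 · 499/500 · ··· · 448/500 ≈ 0.0574.
So the probability of at least one match is 1 − 0.0574 = 0.9426.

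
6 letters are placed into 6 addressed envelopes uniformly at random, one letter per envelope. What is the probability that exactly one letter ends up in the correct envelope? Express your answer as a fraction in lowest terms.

Choose which one is fixed: C(6,1) = 6 ways.
The remaining 5 must have no fixed point: D(5) = 44.
P = 6·44/720 = 11/30.

11/30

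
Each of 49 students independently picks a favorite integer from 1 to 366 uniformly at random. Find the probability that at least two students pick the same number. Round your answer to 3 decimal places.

0.965

It's easier to compute the probability that all 49 are distinct.
P(all distinct) = 366/366 · 365/366 · ··· · 318/366 ≈ 0.035.
So the probability of at least one match is 1 − 0.035 = 0.965.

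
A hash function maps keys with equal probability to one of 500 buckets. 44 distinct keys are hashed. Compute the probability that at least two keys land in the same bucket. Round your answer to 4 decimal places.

0.8576

It's easier to compute the probability that all 44 are distinct.
P(all distinct) = 500/500 · 499/500 · ··· · 457/500 ≈ 0.1424.
So the probability of at least one match is 1 − 0.1424 = 0.8576.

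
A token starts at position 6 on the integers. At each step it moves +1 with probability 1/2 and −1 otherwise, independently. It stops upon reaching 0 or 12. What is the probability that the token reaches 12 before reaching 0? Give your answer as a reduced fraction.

1/2

With a fair step, P(i) = ½P(i−1) + ½P(i+1) with P(0)=0, P(12)=1 has the linear solution P(i) = i/12.
P(6) = 6/12 = 1/2.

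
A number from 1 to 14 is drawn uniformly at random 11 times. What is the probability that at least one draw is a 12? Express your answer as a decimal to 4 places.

0.5574

P(no draw is a 12) = (13/14)^11 ≈ 0.4426.
P(at least one) = 1 − 0.4426 = 0.5574.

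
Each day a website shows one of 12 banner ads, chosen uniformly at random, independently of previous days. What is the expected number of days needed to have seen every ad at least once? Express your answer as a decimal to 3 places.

After i distinct types are collected, each trial gives a new one with probability (12−i)/12, so the expected wait for the next new type is 12/(12−i).
E = 12/12 + 12/11 + 12/10 + 12/9 + 12/8 + 12/7 + 12/6 + 12/5 + 12/4 + 12/3 + 12/2 + 12/1 = 86021/2310 ≈ 37.239.

37.239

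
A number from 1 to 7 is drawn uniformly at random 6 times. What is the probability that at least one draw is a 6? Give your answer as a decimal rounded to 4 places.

P(no draw is a 6) = (6/7)^6 ≈ 0.3966.
P(at least one) = 1 − 0.3966 = 0.6034.

0.6034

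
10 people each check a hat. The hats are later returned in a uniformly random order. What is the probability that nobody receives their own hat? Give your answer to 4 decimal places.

0.3679

This is the derangement probability: permutations of 10 with no fixed point.
D(10) = 10! · (1 − 1/1! + 1/2! − ··· + (−1)^10/10!) = 1334961.
P = 1334961/3628800 = 16481/44800 ≈ 0.3679.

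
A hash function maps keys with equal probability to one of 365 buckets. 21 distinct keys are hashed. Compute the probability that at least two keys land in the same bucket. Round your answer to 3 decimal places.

0.444

It's easier to compute the probability that all 21 are distinct.
P(all distinct) = 365/365 · 364/365 · ··· · 345/365 ≈ 0.556.
So the probability of at least one match is 1 − 0.556 = 0.444.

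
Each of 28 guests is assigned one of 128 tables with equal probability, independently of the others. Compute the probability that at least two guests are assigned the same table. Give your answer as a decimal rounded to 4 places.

0.9589

It's easier to compute the probability that all 28 are distinct.
P(all distinct) = 128/128 · 127/128 · ··· · 101/128 ≈ 0.0411.
So the probability of at least one match is 1 − 0.0411 = 0.9589.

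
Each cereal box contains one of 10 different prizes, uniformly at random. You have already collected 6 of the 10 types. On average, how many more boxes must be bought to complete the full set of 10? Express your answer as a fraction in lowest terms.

Starting from 6 distinct types, each trial gives a new one with probability (10−i)/10 when i types are held, so the wait for the next new type is 10/(10−i).
E = 10/4 + 10/3 + 10/2 + 10/1 = 125/6.

125/6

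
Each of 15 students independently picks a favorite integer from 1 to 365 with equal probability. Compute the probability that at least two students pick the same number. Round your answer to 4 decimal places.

It's easier to compute the probability that all 15 are distinct.
P(all distinct) = 365/365 · 364/365 · ··· · 351/365 ≈ 0.7471.
So the probability of at least one match is 1 − 0.7471 = 0.2529.

0.2529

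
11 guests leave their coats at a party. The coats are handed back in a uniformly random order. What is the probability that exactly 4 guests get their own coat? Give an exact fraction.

103/6720

Choose which 4 of the 11 are fixed: C(11,4) = 330 ways.
The remaining 7 must have no fixed point: D(7) = 1854.
P = 330·1854/39916800 = 103/6720.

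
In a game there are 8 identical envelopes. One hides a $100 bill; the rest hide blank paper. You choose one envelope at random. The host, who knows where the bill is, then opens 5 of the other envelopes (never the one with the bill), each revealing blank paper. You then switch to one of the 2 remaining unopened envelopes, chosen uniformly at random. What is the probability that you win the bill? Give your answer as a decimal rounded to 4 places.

Your original envelope holds the bill with probability 1/8, so the other 7 collectively hold it with probability 7/8.
The host can always find 5 empty envelopes to open, so the reveals don't change that 7/8; it is now spread over the 2 remaining unopened envelopes.
P(win by switching) = (7/8) · (1/2) = 7/16 ≈ 0.4375.

0.4375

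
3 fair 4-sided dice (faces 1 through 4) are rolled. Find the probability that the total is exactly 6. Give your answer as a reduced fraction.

There are 4^3 = 64 equally likely outcomes.
The number of ordered 3-tuples from {1,…,4} summing to 6 is 10.
P(sum = 6) = 10/64 = 5/32.

5/32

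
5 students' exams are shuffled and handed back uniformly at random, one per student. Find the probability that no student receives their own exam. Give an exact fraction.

This is the derangement probability: permutations of 5 with no fixed point.
D(5) = 5! · (1 − 1/1! + 1/2! − ··· + (−1)^5/5!) = 44.
P = 44/120 = 11/30.

11/30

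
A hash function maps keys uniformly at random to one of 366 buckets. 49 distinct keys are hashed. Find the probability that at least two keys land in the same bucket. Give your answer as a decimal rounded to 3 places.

It's easier to compute the probability that all 49 are distinct.
P(all distinct) = 366/366 · 365/366 · ··· · 318/366 ≈ 0.035.
So the probability of at least one match is 1 − 0.035 = 0.965.

0.965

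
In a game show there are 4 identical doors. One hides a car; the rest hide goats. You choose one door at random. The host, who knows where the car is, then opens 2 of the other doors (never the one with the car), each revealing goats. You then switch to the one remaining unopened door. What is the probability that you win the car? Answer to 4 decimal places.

Your original door holds the car with probability 1/4, so the other 3 collectively hold it with probability 3/4.
The host can always find 2 empty doors to open, so the reveals don't change that 3/4; it is now spread over the 1 remaining unopened door.
P(win by switching) = (3/4) · (1/1) = 3/4 ≈ 0.7500.

0.7500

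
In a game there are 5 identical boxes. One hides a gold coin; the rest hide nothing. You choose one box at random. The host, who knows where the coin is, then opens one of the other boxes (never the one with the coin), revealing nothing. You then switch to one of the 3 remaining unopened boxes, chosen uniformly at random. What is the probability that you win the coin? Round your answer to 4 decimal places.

Your original box holds the coin with probability 1/5, so the other 4 collectively hold it with probability 4/5.
The host can always find an empty box to open, so this doesn't change that 4/5; it is now spread over the 3 remaining unopened boxes.
P(win by switching) = (4/5) · (1/3) = 4/15 ≈ 0.2667.

0.2667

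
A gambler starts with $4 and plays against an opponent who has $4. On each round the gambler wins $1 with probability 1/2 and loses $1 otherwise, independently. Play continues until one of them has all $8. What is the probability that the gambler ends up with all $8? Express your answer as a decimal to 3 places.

0.500

With a fair step, P(i) = ½P(i−1) + ½P(i+1) with P(0)=0, P(8)=1 has the linear solution P(i) = i/8.
P(4) = 4/8 = 1/2 ≈ 0.500.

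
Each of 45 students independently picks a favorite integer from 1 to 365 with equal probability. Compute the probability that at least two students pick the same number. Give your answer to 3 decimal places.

It's easier to compute the probability that all 45 are distinct.
P(all distinct) = 365/365 · 364/365 · ··· · 321/365 ≈ 0.059.
So the probability of at least one match is 1 − 0.059 = 0.941.

0.941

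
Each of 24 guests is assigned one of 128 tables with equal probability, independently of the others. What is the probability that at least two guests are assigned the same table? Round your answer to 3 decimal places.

0.900

It's easier to compute the probability that all 24 are distinct.
P(all distinct) = 128/128 · 127/128 · ··· · 105/128 ≈ 0.100.
So the probability of at least one match is 1 − 0.100 = 0.900.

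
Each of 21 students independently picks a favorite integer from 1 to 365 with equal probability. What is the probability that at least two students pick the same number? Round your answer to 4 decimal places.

It's easier to compute the probability that all 21 are distinct.
P(all distinct) = 365/365 · 364/365 · ··· · 345/365 ≈ 0.5563.
So the probability of at least one match is 1 − 0.5563 = 0.4437.

0.4437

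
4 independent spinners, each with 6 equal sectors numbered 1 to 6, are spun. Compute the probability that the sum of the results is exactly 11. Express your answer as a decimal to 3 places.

0.080

There are 6^4 = 1296 equally likely outcomes.
The number of ordered 4-tuples from {1,…,6} summing to 11 is 104.
P(sum = 11) = 104/1296 = 13/162 ≈ 0.080.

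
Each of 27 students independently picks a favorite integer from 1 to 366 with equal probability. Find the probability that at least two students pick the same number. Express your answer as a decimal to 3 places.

It's easier to compute the probability that all 27 are distinct.
P(all distinct) = 366/366 · 365/366 · ··· · 340/366 ≈ 0.374.
So the probability of at least one match is 1 − 0.374 = 0.626.

0.626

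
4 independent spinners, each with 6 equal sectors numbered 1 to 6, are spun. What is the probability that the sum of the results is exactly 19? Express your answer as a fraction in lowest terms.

7/162

There are 6^4 = 1296 equally likely outcomes.
The number of ordered 4-tuples from {1,…,6} summing to 19 is 56.
P(sum = 19) = 56/1296 = 7/162.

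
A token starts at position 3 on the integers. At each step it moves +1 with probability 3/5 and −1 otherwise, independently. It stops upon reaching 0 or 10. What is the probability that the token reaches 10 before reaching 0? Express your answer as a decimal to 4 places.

Let r = q/p = (2/5)/(3/5) = 2/3. The recurrence P(i) = p·P(i+1) + q·P(i−1) with P(0)=0, P(10)=1 gives P(i) = (1 − r^i)/(1 − r^10).
P(3) = (1 − (2/3)^3) / (1 − (2/3)^10) = 41553/58025 ≈ 0.7161.

0.7161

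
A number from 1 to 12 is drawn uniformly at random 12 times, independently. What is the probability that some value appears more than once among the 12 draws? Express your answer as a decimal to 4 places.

P(all 12 different) = 12/12 · 11/12 · ··· · 1/12 ≈ 0.0001.
P(at least two equal) = 1 − 0.0001 = 0.9999.

0.9999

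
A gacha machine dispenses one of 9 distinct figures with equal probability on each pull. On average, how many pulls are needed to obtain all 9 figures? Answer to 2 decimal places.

After i distinct types are collected, each trial gives a new one with probability (9−i)/9, so the expected wait for the next new type is 9/(9−i).
E = 9/9 + 9/8 + 9/7 + 9/6 + 9/5 + 9/4 + 9/3 + 9/2 + 9/1 = 7129/280 ≈ 25.46.

25.46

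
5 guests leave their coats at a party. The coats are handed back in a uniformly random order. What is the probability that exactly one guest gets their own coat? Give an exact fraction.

Choose which one is fixed: C(5,1) = 5 ways.
The remaining 4 must have no fixed point: D(4) = 9.
P = 5·9/120 = 3/8.

3/8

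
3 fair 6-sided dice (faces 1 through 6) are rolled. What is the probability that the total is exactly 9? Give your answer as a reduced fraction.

25/216

There are 6^3 = 216 equally likely outcomes.
The number of ordered 3-tuples from {1,…,6} summing to 9 is 25.
P(sum = 9) = 25/216.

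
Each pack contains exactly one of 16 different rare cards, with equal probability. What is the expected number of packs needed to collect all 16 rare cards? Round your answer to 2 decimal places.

54.09

After i distinct types are collected, each trial gives a new one with probability (16−i)/16, so the expected wait for the next new type is 16/(16−i).
E = 16/16 + 16/15 + 16/14 + 16/13 + 16/12 + 16/11 + 16/10 + 16/9 + 16/8 + 16/7 + 16/6 + 16/5 + 16/4 + 16/3 + 16/2 + 16/1 = 2436559/45045 ≈ 54.09.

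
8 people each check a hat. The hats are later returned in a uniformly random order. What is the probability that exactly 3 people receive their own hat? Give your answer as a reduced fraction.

Choose which 3 of the 8 are fixed: C(8,3) = 56 ways.
The remaining 5 must have no fixed point: D(5) = 44.
P = 56·44/40320 = 11/180.

11/180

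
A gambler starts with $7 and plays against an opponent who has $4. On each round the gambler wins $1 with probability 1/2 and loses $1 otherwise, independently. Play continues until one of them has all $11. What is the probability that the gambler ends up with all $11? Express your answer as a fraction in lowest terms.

With a fair step, P(i) = ½P(i−1) + ½P(i+1) with P(0)=0, P(11)=1 has the linear solution P(i) = i/11.
P(7) = 7/11.

7/11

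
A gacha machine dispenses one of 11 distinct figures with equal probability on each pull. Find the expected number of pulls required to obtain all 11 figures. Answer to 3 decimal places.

After i distinct types are collected, each trial gives a new one with probability (11−i)/11, so the expected wait for the next new type is 11/(11−i).
E = 11/11 + 11/10 + 11/9 + 11/8 + 11/7 + 11/6 + 11/5 + 11/4 + 11/3 + 11/2 + 11/1 = 83711/2520 ≈ 33.219.

33.219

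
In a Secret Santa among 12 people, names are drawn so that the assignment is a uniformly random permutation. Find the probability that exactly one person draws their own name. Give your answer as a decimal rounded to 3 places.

Choose which one is fixed: C(12,1) = 12 ways.
The remaining 11 must have no fixed point: D(11) = 14684570.
P = 12·14684570/479001600 = 1468457/3991680 ≈ 0.368.

0.368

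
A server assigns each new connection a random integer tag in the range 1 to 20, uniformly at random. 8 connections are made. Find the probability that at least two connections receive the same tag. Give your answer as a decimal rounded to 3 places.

It's easier to compute the probability that all 8 are distinct.
P(all distinct) = 20/20 · 19/20 · ··· · 13/20 ≈ 0.198.
So the probability of at least one match is 1 − 0.198 = 0.802.

0.802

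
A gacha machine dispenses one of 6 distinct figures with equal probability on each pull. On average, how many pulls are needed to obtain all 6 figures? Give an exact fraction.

After i distinct types are collected, each trial gives a new one with probability (6−i)/6, so the expected wait for the next new type is 6/(6−i).
E = 6/6 + 6/5 + 6/4 + 6/3 + 6/2 + 6/1 = 147/10.

147/10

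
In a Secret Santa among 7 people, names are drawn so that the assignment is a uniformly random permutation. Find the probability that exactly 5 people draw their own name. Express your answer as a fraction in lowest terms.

1/240

Choose which 5 of the 7 are fixed: C(7,5) = 21 ways.
The remaining 2 must have no fixed point: D(2) = 1.
P = 21·1/5040 = 1/240.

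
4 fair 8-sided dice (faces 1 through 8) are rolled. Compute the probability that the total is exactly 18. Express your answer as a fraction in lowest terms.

There are 8^4 = 4096 equally likely outcomes.
The number of ordered 4-tuples from {1,…,8} summing to 18 is 344.
P(sum = 18) = 344/4096 = 43/512.

43/512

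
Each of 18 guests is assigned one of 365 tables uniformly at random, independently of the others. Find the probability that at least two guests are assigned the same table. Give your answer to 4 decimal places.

It's easier to compute the probability that all 18 are distinct.
P(all distinct) = 365/365 · 364/365 · ··· · 348/365 ≈ 0.6531.
So the probability of at least one match is 1 − 0.6531 = 0.3469.

0.3469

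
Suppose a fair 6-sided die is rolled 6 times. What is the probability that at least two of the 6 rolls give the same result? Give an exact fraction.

P(all 6 different) = 6/6 · 5/6 · ··· · 1/6 = 5/324.
P(at least two equal) = 1 − 5/324 = 319/324.

319/324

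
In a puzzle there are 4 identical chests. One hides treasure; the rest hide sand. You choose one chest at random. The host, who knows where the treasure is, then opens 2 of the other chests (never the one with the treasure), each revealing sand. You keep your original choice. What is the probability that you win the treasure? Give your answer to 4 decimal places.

0.2500

The host can always open 2 empty chests regardless of your choice, so the reveals give no information about your original chest.
P(win by staying) = 1/4 ≈ 0.2500.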